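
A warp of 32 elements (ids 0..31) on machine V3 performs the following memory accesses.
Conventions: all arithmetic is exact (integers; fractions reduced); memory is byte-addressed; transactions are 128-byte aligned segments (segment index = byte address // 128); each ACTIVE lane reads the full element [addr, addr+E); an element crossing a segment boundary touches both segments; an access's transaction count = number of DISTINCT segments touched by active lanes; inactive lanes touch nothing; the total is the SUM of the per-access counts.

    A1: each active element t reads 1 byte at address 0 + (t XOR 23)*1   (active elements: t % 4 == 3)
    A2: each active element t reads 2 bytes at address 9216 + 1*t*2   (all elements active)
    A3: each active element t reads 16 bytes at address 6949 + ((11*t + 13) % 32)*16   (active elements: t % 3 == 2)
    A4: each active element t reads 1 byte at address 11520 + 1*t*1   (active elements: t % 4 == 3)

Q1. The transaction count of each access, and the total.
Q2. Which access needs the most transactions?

A1: 1 transaction
A2: 1 transaction
A3: 2 transactions
A4: 1 transaction

Answer: 1,1,2,1; total 5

Answer: A3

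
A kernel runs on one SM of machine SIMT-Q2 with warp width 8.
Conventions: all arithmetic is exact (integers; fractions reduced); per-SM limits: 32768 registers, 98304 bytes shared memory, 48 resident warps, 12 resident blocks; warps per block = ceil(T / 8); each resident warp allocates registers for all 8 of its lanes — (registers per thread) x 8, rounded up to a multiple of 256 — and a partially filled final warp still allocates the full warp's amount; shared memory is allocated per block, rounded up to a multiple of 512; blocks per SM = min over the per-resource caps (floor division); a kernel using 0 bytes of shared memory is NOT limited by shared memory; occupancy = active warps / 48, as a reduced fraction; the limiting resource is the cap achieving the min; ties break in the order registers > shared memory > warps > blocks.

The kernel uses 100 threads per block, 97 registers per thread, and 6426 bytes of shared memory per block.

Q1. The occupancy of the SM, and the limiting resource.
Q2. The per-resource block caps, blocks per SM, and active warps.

Answer: occupancy 13/24, limited by registers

registers: 2 blocks
shared memory: 14 blocks
warps: 3 blocks
blocks: 12 blocks

Answer: 2 blocks, 26 active warps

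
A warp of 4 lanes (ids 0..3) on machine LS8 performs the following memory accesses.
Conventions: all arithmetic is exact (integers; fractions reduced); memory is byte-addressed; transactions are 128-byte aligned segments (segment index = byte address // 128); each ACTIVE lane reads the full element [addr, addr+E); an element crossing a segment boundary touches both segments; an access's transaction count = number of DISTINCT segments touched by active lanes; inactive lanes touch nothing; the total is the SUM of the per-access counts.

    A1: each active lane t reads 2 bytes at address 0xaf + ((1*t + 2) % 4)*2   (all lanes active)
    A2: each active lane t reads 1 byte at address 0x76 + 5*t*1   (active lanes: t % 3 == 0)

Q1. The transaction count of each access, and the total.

A1: 1 transaction
A2: 2 transactions

Answer: 1,2; total 3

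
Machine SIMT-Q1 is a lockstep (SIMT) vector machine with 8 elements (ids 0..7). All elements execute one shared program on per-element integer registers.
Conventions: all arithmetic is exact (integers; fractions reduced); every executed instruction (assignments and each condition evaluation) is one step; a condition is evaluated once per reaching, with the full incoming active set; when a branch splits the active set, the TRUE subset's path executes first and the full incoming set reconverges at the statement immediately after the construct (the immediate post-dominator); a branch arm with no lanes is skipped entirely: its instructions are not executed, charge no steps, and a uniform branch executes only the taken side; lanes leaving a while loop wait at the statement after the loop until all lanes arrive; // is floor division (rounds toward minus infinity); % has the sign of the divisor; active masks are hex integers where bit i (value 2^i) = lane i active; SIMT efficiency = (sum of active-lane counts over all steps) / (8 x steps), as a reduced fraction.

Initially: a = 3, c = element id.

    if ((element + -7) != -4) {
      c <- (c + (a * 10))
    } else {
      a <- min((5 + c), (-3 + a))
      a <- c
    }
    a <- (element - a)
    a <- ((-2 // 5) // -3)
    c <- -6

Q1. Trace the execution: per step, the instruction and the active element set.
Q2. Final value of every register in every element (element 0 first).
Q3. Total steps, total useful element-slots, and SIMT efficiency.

step 0: eval ((element + -7) != -4)  0xff
step 1: c <- (c + (a * 10))          0xf7
step 2: a <- min((5 + c), (-3 + a))  0x08
step 3: a <- c                       0x08
step 4: a <- (element - a)           0xff
step 5: a <- ((-2 // 5) // -3)       0xff
step 6: c <- -6                      0xff

Answer: 7 steps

a: 0,0,0,0,0,0,0,0
c: -6,-6,-6,-6,-6,-6,-6,-6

steps = 7; useful = 41; efficiency = 41/56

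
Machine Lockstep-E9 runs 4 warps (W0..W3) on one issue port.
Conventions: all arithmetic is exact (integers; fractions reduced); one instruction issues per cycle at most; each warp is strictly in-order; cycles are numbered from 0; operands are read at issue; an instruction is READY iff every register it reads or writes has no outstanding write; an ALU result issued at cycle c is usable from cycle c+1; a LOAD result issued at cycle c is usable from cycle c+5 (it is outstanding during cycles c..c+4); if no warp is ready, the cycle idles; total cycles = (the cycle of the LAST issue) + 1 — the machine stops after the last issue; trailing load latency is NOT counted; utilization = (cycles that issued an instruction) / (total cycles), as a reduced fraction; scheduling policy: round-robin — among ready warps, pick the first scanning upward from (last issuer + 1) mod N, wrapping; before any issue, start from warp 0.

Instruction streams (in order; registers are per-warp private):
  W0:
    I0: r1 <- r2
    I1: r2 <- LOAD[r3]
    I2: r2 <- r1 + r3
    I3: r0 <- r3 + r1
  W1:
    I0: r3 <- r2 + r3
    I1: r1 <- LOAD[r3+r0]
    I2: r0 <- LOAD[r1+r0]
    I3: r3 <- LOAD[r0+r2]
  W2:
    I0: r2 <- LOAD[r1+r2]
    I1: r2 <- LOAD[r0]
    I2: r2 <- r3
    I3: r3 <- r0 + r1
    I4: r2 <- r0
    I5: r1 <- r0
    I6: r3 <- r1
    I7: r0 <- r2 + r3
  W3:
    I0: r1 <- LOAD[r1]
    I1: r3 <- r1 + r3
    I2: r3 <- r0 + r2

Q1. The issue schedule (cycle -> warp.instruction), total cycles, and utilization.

cycle 0: W0.I0
cycle 1: W1.I0
cycle 2: W2.I0
cycle 3: W3.I0
cycle 4: W0.I1
cycle 5: W1.I1
cycle 6: idle
cycle 7: W2.I1
cycle 8: W3.I1
cycle 9: W0.I2
cycle 10: W1.I2
cycle 11: W3.I2
cycle 12: W0.I3
cycle 13: W2.I2
cycle 14: W2.I3
cycle 15: W1.I3
cycle 16: W2.I4
cycle 17: W2.I5
cycle 18: W2.I6
cycle 19: W2.I7

Answer: 20 cycles, utilization 19/20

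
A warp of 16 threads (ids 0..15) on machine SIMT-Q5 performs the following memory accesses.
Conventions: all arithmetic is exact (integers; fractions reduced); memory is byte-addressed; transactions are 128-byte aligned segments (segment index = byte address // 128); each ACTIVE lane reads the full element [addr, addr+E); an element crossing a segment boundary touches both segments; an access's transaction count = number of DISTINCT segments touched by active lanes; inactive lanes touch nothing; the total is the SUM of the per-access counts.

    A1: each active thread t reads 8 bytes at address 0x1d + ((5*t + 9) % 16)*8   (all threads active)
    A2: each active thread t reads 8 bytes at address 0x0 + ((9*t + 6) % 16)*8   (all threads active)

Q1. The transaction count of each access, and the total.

A1: 2 transactions
A2: 1 transaction

Answer: 2,1; total 3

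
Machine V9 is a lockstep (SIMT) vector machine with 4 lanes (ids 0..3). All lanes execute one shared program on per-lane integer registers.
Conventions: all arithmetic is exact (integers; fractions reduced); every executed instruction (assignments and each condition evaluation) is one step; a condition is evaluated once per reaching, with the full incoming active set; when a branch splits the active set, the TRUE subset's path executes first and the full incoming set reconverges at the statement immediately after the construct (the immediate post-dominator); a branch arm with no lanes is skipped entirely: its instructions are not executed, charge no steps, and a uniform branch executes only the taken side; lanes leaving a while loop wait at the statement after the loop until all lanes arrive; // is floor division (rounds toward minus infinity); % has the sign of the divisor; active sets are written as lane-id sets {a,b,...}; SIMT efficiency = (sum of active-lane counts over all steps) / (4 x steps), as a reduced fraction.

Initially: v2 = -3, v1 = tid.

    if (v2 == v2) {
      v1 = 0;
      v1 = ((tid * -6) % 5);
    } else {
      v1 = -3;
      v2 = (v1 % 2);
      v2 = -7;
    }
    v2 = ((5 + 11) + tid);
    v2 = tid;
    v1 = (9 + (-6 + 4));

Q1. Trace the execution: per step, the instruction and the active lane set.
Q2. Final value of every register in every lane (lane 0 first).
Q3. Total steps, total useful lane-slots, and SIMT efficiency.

step 0: eval (v2 == v2)              {0,1,2,3}
step 1: v1 <- 0                      {0,1,2,3}
step 2: v1 <- ((tid * -6) % 5)       {0,1,2,3}
step 3: v2 <- ((5 + 11) + tid)       {0,1,2,3}
step 4: v2 <- tid                    {0,1,2,3}
step 5: v1 <- (9 + (-6 + 4))         {0,1,2,3}

Answer: 6 steps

v2: 0,1,2,3
v1: 7,7,7,7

steps = 6; useful = 24; efficiency = 24/24 = 1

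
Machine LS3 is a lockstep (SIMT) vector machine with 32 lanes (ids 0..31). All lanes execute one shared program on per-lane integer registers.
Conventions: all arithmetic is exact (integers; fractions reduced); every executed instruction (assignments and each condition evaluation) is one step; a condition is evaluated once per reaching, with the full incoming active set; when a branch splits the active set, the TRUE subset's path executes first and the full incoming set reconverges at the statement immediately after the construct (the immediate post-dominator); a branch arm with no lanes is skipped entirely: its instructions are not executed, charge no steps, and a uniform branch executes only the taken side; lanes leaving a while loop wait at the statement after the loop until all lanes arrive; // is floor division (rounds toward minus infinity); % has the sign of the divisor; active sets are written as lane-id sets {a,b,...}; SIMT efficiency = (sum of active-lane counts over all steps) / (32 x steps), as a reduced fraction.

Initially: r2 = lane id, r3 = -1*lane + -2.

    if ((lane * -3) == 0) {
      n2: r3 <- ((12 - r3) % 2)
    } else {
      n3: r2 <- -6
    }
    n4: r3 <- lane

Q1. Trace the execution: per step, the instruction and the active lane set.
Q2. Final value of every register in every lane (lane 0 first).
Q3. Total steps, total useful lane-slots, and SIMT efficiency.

step 0: eval ((lane * -3) == 0)      {0,1,2,3,4,5,6,7,8,9,10,11,12,13,14,15,16,17,18,19,20,21,22,23,24,25,26,27,28,29,30,31}
step 1: r3 <- ((12 - r3) % 2)        {0}
step 2: r2 <- -6                     {1,2,3,4,5,6,7,8,9,10,11,12,13,14,15,16,17,18,19,20,21,22,23,24,25,26,27,28,29,30,31}
step 3: r3 <- lane                   {0,1,2,3,4,5,6,7,8,9,10,11,12,13,14,15,16,17,18,19,20,21,22,23,24,25,26,27,28,29,30,31}

Answer: 4 steps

r2: 0,-6,-6,-6,-6,-6,-6,-6,-6,-6,-6,-6,-6,-6,-6,-6,-6,-6,-6,-6,-6,-6,-6,-6,-6,-6,-6,-6,-6,-6,-6,-6
r3: 0,1,2,3,4,5,6,7,8,9,10,11,12,13,14,15,16,17,18,19,20,21,22,23,24,25,26,27,28,29,30,31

steps = 4; useful = 96; efficiency = 96/128 = 3/4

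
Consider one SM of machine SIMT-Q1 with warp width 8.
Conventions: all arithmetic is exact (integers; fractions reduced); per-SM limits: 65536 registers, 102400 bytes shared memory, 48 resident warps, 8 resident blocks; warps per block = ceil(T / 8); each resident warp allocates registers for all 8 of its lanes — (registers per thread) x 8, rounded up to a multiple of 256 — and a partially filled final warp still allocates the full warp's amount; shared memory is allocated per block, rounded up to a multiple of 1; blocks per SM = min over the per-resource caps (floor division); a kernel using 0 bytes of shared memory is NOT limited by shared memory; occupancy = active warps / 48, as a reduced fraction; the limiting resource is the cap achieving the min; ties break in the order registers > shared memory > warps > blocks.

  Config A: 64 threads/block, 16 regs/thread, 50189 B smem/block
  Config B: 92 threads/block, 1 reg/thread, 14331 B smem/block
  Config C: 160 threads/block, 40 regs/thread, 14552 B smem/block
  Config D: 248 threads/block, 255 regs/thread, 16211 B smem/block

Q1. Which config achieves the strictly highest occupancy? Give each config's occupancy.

occupancies: A 1/3, B 1, C 5/6, D 31/48

Answer: B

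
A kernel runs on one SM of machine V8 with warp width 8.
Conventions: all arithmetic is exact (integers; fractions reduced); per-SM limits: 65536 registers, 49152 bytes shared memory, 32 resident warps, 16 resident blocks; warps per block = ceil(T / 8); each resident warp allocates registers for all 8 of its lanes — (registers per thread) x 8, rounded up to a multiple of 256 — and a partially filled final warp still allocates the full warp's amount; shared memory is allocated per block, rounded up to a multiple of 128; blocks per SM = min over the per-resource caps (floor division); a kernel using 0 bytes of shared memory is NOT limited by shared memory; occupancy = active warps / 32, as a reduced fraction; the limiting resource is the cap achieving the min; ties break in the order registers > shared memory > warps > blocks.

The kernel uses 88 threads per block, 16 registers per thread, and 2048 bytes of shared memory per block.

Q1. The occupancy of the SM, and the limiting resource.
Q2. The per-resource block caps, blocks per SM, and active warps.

Answer: occupancy 11/16, limited by warps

registers: 23 blocks
shared memory: 24 blocks
warps: 2 blocks
blocks: 16 blocks

Answer: 2 blocks, 22 active warps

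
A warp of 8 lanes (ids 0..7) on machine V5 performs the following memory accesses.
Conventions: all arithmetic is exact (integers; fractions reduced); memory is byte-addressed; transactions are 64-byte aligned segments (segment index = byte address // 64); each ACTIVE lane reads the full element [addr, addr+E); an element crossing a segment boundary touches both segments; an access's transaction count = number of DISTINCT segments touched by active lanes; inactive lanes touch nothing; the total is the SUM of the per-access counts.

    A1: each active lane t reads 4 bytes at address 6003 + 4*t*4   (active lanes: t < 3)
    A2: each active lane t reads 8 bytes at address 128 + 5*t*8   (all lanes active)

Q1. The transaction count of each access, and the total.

A1: 2 transactions
A2: 5 transactions

Answer: 2,5; total 7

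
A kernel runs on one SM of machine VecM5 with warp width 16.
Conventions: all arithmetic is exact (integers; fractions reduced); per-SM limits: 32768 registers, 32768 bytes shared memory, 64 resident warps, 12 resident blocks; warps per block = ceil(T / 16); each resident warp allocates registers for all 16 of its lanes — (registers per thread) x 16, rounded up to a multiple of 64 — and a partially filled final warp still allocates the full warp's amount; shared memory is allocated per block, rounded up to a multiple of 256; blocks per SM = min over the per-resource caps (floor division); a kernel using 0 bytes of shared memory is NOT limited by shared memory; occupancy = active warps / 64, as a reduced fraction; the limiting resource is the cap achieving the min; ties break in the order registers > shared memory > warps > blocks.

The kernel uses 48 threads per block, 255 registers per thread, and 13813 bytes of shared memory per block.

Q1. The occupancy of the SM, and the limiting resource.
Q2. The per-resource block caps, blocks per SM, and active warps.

Answer: occupancy 3/32, limited by registers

registers: 2 blocks
shared memory: 2 blocks
warps: 21 blocks
blocks: 12 blocks

Answer: 2 blocks, 6 active warps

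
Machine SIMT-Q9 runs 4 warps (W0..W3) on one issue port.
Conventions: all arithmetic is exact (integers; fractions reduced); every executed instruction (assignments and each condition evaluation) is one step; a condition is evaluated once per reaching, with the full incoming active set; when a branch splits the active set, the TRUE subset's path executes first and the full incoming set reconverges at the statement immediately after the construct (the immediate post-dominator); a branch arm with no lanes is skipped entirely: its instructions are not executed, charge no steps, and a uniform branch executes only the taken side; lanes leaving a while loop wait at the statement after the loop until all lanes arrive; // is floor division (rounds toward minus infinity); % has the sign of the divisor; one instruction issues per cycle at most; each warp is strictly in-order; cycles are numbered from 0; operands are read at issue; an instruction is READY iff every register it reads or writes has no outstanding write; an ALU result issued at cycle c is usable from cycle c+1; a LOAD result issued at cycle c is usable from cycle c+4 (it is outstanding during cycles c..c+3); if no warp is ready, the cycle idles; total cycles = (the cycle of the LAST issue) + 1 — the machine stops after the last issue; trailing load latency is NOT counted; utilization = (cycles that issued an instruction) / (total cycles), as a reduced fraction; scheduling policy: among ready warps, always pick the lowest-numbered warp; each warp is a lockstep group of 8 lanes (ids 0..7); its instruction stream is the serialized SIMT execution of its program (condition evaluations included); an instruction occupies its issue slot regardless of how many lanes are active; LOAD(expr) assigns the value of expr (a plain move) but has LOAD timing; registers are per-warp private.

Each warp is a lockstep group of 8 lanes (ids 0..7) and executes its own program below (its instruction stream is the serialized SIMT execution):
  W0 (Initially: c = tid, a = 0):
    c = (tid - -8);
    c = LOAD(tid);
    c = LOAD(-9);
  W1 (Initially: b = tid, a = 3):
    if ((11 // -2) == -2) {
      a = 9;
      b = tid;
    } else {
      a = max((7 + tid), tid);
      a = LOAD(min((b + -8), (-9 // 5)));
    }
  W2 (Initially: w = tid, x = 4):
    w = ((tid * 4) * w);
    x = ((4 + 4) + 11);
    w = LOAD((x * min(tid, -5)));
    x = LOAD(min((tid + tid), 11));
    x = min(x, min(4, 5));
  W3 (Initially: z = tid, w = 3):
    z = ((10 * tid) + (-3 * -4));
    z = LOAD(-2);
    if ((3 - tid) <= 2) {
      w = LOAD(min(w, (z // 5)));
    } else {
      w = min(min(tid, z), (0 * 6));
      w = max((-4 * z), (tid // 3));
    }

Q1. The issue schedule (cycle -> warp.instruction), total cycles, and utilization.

cycle 0: W0.I0
cycle 1: W0.I1
cycle 2: W1.I0
cycle 3: W1.I1
cycle 4: W1.I2
cycle 5: W0.I2
cycle 6: W2.I0
cycle 7: W2.I1
cycle 8: W2.I2
cycle 9: W2.I3
cycle 10: W3.I0
cycle 11: W3.I1
cycle 12: W3.I2
cycle 13: W2.I4
cycle 14: idle
cycle 15: W3.I3
cycle 16: idle
cycle 17: idle
cycle 18: idle
cycle 19: W3.I4
cycle 20: W3.I5

Answer: 21 cycles, utilization 17/21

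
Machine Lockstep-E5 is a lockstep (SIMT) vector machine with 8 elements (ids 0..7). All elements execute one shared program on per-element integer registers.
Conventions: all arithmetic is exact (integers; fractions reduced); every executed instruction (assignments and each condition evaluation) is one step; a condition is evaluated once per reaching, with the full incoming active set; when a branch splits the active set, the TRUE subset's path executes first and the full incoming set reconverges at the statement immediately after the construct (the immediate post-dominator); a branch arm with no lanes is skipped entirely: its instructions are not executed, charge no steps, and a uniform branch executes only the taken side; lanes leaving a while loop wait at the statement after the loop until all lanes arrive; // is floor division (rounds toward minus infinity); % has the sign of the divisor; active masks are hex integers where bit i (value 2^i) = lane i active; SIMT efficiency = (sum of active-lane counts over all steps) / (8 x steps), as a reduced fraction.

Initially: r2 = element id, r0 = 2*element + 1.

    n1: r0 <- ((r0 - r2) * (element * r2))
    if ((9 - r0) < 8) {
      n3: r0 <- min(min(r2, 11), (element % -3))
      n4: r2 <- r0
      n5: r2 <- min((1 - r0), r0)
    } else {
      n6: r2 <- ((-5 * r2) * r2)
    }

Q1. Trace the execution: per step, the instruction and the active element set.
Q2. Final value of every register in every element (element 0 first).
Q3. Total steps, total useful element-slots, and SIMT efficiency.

step 0: r0 <- ((r0 - r2) * (element * r2)) 0xff
step 1: eval ((9 - r0) < 8)          0xff
step 2: r0 <- min(min(r2, 11), (element % -3)) 0xfe
step 3: r2 <- r0                     0xfe
step 4: r2 <- min((1 - r0), r0)      0xfe
step 5: r2 <- ((-5 * r2) * r2)       0x01

Answer: 6 steps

r2: 0,-2,-1,0,-2,-1,0,-2
r0: 0,-2,-1,0,-2,-1,0,-2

steps = 6; useful = 38; efficiency = 38/48 = 19/24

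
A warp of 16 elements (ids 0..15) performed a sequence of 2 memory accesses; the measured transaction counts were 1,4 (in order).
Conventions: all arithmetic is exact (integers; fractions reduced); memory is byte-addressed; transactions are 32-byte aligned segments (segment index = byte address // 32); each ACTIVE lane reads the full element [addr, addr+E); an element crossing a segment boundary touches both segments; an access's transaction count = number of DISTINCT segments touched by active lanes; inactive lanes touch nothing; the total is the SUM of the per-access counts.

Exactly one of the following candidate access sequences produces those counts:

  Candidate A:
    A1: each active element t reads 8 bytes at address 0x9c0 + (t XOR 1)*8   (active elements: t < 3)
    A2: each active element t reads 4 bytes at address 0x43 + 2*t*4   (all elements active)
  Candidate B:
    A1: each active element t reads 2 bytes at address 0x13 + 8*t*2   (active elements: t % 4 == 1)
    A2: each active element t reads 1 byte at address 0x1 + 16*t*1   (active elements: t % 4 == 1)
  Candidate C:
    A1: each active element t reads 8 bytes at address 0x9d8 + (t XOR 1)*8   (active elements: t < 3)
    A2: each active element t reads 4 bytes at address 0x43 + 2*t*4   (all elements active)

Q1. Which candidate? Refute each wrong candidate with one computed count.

B: A1 gives 4 transactions, not 1
C: A1 gives 2 transactions, not 1
A: all counts match (1,4)

Answer: A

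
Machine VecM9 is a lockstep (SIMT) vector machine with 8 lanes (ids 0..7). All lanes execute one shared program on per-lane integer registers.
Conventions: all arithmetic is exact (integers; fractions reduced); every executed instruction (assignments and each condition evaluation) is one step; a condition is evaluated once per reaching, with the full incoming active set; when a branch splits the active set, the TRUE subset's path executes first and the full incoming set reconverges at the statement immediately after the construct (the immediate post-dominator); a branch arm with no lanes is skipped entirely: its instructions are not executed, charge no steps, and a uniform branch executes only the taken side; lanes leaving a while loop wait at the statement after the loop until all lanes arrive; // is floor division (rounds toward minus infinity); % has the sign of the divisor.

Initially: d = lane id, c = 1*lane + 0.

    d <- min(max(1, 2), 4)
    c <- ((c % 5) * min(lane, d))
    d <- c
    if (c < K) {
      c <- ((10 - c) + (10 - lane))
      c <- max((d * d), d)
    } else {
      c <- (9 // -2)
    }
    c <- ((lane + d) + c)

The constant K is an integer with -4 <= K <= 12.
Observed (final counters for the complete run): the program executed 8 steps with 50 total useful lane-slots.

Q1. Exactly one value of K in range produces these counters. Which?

Answer: K = 1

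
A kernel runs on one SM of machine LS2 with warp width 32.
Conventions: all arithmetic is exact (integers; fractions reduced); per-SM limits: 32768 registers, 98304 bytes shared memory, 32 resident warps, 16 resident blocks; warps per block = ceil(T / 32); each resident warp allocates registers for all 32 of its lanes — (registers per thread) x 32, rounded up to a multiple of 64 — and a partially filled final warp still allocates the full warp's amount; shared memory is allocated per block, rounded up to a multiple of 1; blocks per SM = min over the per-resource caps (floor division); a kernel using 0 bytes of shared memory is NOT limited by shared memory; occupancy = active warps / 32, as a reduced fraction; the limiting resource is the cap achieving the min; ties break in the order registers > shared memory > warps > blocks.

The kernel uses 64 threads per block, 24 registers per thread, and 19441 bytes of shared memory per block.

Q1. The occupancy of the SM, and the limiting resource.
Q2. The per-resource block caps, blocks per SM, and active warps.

Answer: occupancy 5/16, limited by shared memory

registers: 21 blocks
shared memory: 5 blocks
warps: 16 blocks
blocks: 16 blocks

Answer: 5 blocks, 10 active warps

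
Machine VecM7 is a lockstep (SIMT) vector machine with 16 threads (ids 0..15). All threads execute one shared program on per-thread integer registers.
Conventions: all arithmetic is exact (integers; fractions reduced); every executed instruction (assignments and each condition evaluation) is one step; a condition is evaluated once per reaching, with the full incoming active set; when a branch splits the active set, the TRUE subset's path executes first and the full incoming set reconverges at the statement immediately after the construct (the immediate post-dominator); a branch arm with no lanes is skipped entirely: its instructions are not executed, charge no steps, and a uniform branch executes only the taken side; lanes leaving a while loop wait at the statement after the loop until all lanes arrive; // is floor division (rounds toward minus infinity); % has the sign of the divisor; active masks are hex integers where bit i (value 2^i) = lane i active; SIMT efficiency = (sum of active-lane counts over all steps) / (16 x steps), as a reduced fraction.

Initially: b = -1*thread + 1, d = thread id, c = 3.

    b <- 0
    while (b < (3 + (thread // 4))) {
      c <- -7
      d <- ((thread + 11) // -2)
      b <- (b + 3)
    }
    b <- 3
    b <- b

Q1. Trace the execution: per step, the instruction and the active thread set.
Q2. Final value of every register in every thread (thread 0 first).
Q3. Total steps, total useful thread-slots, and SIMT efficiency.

step 0: b <- 0                       0xffff
step 1: eval (b < (3 + (thread // 4))) 0xffff
step 2: c <- -7                      0xffff
step 3: d <- ((thread + 11) // -2)   0xffff
step 4: b <- (b + 3)                 0xffff
step 5: eval (b < (3 + (thread // 4))) 0xffff
step 6: c <- -7                      0xfff0
step 7: d <- ((thread + 11) // -2)   0xfff0
step 8: b <- (b + 3)                 0xfff0
step 9: eval (b < (3 + (thread // 4))) 0xfff0
step 10: b <- 3                       0xffff
step 11: b <- b                       0xffff

Answer: 12 steps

b: 3,3,3,3,3,3,3,3,3,3,3,3,3,3,3,3
d: -6,-6,-7,-7,-8,-8,-9,-9,-10,-10,-11,-11,-12,-12,-13,-13
c: -7,-7,-7,-7,-7,-7,-7,-7,-7,-7,-7,-7,-7,-7,-7,-7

steps = 12; useful = 176; efficiency = 176/192 = 11/12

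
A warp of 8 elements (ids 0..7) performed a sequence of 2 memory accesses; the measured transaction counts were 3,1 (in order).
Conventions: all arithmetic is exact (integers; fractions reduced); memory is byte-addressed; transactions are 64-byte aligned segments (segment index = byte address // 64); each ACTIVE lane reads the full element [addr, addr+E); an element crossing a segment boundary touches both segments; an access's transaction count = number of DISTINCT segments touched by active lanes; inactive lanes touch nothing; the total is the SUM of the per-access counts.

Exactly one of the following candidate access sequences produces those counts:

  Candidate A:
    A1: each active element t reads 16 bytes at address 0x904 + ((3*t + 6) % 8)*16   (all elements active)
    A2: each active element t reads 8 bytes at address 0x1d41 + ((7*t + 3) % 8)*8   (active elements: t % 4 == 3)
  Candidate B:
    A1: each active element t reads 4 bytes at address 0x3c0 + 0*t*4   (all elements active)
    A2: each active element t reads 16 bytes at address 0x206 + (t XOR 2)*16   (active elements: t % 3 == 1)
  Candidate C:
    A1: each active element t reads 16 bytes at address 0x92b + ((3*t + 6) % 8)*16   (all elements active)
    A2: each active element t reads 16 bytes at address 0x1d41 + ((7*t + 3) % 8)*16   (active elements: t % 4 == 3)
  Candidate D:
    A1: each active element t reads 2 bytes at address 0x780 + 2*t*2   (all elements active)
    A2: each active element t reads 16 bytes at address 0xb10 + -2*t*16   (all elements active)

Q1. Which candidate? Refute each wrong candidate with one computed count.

B: A1 gives 1 transaction, not 3
C: A2 gives 2 transactions, not 1
D: A1 gives 1 transaction, not 3
A: all counts match (3,1)

Answer: A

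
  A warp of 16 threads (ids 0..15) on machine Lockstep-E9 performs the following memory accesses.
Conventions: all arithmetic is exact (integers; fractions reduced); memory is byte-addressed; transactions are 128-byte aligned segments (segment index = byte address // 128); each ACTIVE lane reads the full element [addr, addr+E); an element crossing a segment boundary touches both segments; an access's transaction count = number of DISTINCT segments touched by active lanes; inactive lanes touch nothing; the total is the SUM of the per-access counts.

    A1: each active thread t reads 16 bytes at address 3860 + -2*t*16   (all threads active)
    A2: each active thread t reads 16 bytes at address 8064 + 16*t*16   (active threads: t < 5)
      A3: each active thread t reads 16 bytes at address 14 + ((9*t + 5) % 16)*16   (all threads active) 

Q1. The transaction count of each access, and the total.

A1: 5 transactions
A2: 5 transactions
A3: 3 transactions

Answer: 5,5,3; total 13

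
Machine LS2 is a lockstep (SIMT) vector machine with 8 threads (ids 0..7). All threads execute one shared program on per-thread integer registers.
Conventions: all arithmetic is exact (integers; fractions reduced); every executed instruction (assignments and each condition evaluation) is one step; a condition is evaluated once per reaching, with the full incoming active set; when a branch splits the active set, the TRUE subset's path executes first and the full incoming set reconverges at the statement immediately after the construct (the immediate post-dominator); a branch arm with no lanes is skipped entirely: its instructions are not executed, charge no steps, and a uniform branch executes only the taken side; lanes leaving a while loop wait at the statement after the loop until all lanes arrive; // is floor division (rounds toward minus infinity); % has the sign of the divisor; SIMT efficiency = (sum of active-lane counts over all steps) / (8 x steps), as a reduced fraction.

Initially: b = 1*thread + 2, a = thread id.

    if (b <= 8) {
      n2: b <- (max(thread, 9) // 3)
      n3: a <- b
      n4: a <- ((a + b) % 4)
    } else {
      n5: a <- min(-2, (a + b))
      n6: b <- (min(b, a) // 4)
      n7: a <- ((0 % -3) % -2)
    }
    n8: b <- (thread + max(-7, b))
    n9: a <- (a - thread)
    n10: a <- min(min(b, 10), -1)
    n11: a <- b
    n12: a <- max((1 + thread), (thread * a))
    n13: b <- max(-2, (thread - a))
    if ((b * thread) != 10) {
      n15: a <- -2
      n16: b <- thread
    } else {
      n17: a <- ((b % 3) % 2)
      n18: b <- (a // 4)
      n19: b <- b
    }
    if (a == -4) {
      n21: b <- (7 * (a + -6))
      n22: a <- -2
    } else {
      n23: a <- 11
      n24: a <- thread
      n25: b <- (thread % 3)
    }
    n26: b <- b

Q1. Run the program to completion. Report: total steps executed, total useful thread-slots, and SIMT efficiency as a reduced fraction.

Answer: 21 steps, 144 useful, 6/7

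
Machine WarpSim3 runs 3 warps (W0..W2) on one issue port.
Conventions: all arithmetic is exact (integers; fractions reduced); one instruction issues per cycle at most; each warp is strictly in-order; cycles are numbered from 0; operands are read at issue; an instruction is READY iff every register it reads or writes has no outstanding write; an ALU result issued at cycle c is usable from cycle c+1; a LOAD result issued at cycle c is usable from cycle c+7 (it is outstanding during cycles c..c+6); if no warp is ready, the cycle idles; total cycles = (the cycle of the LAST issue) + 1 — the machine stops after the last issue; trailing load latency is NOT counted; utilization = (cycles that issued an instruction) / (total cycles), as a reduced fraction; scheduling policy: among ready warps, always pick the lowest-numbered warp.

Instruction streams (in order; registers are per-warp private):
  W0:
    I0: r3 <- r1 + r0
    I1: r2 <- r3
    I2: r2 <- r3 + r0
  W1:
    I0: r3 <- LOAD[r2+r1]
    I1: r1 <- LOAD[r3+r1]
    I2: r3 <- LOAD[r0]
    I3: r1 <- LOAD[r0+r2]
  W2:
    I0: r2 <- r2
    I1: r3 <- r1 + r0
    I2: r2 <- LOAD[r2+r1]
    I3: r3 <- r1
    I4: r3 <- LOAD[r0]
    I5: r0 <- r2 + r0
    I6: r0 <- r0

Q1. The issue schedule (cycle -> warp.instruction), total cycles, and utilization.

cycle 0: W0.I0
cycle 1: W0.I1
cycle 2: W0.I2
cycle 3: W1.I0
cycle 4: W2.I0
cycle 5: W2.I1
cycle 6: W2.I2
cycle 7: W2.I3
cycle 8: W2.I4
cycle 9: idle
cycle 10: W1.I1
cycle 11: W1.I2
cycle 12: idle
cycle 13: W2.I5
cycle 14: W2.I6
cycle 15: idle
cycle 16: idle
cycle 17: W1.I3

Answer: 18 cycles, utilization 7/9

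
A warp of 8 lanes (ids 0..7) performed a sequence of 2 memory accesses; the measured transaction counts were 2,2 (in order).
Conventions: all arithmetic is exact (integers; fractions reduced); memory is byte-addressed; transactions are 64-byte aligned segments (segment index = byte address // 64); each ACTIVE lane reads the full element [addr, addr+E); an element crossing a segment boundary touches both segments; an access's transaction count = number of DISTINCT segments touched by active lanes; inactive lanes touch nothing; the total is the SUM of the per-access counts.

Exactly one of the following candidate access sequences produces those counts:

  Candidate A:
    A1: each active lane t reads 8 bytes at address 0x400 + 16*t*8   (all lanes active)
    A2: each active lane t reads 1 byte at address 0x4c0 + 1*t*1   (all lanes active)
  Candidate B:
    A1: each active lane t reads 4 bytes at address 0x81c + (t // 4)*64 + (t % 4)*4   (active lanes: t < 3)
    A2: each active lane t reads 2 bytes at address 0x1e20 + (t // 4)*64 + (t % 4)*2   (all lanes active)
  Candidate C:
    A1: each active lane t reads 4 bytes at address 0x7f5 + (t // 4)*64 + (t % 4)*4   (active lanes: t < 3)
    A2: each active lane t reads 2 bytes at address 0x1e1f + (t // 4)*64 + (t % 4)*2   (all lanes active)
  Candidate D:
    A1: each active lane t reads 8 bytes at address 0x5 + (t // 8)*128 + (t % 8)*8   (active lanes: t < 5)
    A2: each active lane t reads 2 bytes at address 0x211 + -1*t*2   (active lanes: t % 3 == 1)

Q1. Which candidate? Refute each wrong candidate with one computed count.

A: A1 gives 8 transactions, not 2
B: A1 gives 1 transaction, not 2
D: A1 gives 1 transaction, not 2
C: all counts match (2,2)

Answer: C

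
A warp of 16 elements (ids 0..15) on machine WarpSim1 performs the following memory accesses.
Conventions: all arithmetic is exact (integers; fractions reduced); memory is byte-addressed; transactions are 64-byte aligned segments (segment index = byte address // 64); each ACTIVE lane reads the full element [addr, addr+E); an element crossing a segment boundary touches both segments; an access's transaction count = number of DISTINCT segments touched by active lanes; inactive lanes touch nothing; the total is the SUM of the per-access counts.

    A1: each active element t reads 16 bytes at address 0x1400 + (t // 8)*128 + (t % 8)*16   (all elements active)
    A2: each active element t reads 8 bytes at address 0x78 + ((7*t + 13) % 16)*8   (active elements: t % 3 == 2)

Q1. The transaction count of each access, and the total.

A1: 4 transactions
A2: 3 transactions

Answer: 4,3; total 7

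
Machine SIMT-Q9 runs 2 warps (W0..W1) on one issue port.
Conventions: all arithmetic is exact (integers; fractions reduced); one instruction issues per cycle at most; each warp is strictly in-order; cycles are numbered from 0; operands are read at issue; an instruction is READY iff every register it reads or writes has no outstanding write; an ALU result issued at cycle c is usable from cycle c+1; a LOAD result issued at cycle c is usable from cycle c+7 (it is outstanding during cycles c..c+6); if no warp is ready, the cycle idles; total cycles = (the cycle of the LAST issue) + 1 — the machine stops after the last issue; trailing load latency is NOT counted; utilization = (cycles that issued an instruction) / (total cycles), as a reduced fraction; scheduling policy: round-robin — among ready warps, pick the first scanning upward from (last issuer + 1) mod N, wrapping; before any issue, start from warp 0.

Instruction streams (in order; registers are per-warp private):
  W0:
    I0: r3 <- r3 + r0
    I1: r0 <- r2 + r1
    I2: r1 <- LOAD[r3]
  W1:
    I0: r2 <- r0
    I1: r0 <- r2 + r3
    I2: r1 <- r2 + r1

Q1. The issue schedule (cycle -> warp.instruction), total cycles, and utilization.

cycle 0: W0.I0
cycle 1: W1.I0
cycle 2: W0.I1
cycle 3: W1.I1
cycle 4: W0.I2
cycle 5: W1.I2

Answer: 6 cycles, utilization 1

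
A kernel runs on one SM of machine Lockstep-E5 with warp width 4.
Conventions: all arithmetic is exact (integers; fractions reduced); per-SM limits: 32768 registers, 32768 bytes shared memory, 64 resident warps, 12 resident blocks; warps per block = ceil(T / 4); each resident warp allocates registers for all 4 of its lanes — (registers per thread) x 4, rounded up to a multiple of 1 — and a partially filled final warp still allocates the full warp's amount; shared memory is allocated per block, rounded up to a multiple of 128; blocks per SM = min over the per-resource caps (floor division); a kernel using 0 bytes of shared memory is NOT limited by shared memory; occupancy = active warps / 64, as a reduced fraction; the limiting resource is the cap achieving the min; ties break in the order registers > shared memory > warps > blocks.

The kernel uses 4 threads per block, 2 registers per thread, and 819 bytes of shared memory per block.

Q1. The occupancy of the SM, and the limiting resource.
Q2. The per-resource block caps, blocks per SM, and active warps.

Answer: occupancy 3/16, limited by blocks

registers: 4096 blocks
shared memory: 36 blocks
warps: 64 blocks
blocks: 12 blocks

Answer: 12 blocks, 12 active warps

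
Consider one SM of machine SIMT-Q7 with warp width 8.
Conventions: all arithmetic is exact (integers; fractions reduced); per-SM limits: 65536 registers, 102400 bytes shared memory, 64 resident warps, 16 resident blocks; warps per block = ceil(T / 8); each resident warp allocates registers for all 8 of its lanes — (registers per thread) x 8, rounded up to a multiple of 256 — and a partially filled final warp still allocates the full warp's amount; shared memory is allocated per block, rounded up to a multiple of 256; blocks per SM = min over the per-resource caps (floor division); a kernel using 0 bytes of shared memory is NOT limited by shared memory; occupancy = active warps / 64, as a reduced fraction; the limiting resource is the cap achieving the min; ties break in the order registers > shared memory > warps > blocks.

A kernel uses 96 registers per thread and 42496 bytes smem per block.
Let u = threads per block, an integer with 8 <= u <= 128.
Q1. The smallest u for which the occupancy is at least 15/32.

Answer: u = 113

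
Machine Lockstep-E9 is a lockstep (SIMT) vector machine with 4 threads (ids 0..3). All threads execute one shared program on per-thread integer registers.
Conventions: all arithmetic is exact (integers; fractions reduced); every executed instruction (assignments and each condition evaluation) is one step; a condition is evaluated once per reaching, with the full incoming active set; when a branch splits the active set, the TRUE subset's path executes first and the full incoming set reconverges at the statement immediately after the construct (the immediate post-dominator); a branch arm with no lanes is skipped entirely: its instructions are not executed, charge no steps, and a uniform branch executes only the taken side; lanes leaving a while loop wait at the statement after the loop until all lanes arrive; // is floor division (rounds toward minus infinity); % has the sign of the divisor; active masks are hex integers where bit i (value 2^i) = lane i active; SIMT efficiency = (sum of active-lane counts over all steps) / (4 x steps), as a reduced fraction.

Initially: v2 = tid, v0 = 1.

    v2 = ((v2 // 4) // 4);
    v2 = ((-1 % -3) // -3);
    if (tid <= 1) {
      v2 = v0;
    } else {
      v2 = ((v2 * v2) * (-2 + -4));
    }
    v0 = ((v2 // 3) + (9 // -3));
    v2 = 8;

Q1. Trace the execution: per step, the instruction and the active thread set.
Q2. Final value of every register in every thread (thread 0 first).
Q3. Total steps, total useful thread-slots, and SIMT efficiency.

step 0: v2 <- ((v2 // 4) // 4)       0xf
step 1: v2 <- ((-1 % -3) // -3)      0xf
step 2: eval (tid <= 1)              0xf
step 3: v2 <- v0                     0x3
step 4: v2 <- ((v2 * v2) * (-2 + -4)) 0xc
step 5: v0 <- ((v2 // 3) + (9 // -3)) 0xf
step 6: v2 <- 8                      0xf

Answer: 7 steps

v2: 8,8,8,8
v0: -3,-3,-3,-3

steps = 7; useful = 24; efficiency = 24/28 = 6/7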